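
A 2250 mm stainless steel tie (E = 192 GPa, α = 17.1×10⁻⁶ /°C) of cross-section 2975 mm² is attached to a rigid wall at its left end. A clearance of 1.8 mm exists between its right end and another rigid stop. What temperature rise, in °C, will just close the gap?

ΔT ≈ 46.8 °C

Contact occurs when the free expansion equals the gap: αΔT L = 1.8 mm.
ΔT = 1.8 / (17.1×10⁻⁶ × 2250) = 46.78 °C.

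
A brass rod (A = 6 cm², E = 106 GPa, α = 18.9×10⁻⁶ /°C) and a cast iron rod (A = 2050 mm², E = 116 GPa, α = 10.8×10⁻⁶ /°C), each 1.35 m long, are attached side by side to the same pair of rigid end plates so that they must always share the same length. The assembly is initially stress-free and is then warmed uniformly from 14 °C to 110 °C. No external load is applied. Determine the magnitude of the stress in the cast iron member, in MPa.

The brass has the larger α, so on heating it would change length more than the cast iron if both were free. The rigid plates force a common final length, so the brass is put into compression and the cast iron into tension, with equal and opposite forces P (no external load).
Setting the final lengths equal and cancelling L: (α₁ − α₂)ΔT = P/(A₁E₁) + P/(A₂E₂).
|α₁ − α₂|·ΔT = 8.1×10⁻⁶ × 96 = 0.0007776.
1/(A₁E₁) + 1/(A₂E₂) = 1/(600×106×10³) + 1/(2050×116×10³) = 1.993×10⁻⁸ N⁻¹.
So P = 0.0007776 / 1.993×10⁻⁸ = 39.02 kN.
σ_{cast iron} = P/A₂ = 39020/2050 = 19.03 MPa, tensile.

σ ≈ 19 MPa (tensile)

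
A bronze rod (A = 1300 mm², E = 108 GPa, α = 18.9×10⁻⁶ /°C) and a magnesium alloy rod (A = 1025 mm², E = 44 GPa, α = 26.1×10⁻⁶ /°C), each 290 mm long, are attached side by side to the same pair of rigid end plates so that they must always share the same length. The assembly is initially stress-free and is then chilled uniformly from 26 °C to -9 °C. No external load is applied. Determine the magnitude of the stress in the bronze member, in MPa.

σ ≈ 6.62 MPa (compressive)

Both members must finish at the same length. With the larger α, the magnesium alloy tends to over-contract; the plates restrain it, putting the magnesium alloy in tension and the bronze in compression. With no external load the two internal forces are equal and opposite, magnitude P.
Equating the net (thermal + elastic) strains gives |α₁ − α₂|·ΔT = P·[1/(A₁E₁) + 1/(A₂E₂)].
|α₁ − α₂|·ΔT = 7.2×10⁻⁶ × 35 = 0.000252.
1/(A₁E₁) + 1/(A₂E₂) = 1/(1300×108×10³) + 1/(1025×44×10³) = 2.93×10⁻⁸ N⁻¹.
So P = 0.000252 / 2.93×10⁻⁸ = 8.602 kN.
σ_{bronze} = P/A₁ = 8602/1300 = 6.617 MPa, compressive.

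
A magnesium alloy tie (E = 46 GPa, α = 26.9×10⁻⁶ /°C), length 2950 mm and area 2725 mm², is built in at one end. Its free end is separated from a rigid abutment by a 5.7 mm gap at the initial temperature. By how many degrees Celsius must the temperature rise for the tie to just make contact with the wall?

The gap closes when αΔT L = 5.7 mm, since the tie is still unstressed at that instant.
ΔT = 5.7 / (26.9×10⁻⁶ × 2950) = 71.83 °C.

ΔT ≈ 71.8 °C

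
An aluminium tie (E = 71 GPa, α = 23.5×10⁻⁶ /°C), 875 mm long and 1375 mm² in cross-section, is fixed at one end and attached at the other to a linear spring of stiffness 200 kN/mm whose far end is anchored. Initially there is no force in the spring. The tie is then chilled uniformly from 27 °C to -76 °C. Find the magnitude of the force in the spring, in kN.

P ≈ 152 kN

Free thermal contraction: δ_free = αΔT L = 23.5×10⁻⁶ × 103 × 875 = 2.118 mm.
With a force P in the spring, the elastic change of the tie is PL/(AE) and that of the spring is P/k; compatibility requires their sum to equal δ_free.
P [ L/(AE) + 1/k ] = δ_free → P [ 875/(1375×71×10³) + 1/(200×10³) ] = 2.118.
P = 2.118 / 1.396×10⁻⁵ = 151700 N.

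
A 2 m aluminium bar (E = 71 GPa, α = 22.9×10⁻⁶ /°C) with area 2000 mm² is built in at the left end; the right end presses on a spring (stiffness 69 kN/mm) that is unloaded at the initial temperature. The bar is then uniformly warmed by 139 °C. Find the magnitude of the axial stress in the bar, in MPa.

Free thermal expansion: δ_free = αΔT L = 22.9×10⁻⁶ × 139 × 2000 = 6.366 mm.
With a force P in the spring, the elastic change of the bar is PL/(AE) and that of the spring is P/k; compatibility requires their sum to equal δ_free.
So P = δ_free / [L/(AE) + 1/k] = 6.366 / [ 2000/(2000×71×10³) + 1/(69×10³) ].
P = 6.366 / 2.858×10⁻⁵ = 222800 N.
σ = P/A = 222800/2000 = 111.4 MPa.

σ ≈ 111 MPa (compressive)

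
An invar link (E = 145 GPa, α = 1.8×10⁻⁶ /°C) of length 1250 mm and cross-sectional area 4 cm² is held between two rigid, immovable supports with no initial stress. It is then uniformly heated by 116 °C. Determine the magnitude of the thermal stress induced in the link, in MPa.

The supports are rigid, so the total axial strain is zero. The restrained thermal strain is ε = αΔT = 1.8×10⁻⁶ × 116 = 208.8×10⁻⁶.
The stress required to suppress this strain is σ = Eε = 145×10³ × 208.8×10⁻⁶ = 30.28 MPa, compressive since the link is trying to expand.

σ ≈ 30.3 MPa (compressive)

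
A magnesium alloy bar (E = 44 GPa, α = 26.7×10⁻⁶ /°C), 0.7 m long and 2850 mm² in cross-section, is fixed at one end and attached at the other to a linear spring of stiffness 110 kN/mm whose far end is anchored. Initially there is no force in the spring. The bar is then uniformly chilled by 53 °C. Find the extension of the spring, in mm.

If the spring were absent the bar would shorten by αΔT L = 26.7×10⁻⁶ × 53 × 700 = 0.9906 mm.
Let P be the tensile force in the spring. The bar extends elastically by PL/(AE) and the spring stretches by P/k; together these equal δ_free.
So P = δ_free / [L/(AE) + 1/k] = 0.9906 / [ 700/(2850×44×10³) + 1/(110×10³) ].
P = 0.9906 / 1.467×10⁻⁵ = 67510 N.
Spring extension = P/k = 67510/(110×10³) = 0.6137 mm.

δ ≈ 0.614 mm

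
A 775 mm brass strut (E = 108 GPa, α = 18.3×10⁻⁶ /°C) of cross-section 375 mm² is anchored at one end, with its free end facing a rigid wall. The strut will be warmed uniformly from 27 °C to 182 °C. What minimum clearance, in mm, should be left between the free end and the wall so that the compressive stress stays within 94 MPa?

Free expansion if unrestrained: δ_free = αΔT L = 18.3×10⁻⁶ × 155 × 775 = 2.198 mm.
A stress of 94 MPa corresponds to the wall pushing the strut back by σL/E = 94×775/(108×10³) = 0.6745 mm.
So the gap has to take up the difference, g_min = δ_free − σL/E = 2.198 − 0.6745 = 1.524 mm.

g ≈ 1.52 mm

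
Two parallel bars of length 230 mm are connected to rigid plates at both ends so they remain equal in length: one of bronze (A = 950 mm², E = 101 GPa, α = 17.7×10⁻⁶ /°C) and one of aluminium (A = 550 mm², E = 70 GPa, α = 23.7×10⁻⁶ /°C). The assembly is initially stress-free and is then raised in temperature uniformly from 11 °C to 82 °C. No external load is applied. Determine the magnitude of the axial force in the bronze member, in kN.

P ≈ 11.7 kN (tensile in the bronze)

Equilibrium of a rigid end plate with no external load gives equal and opposite internal forces ±P in the two members. Since α_{aluminium} > α_{bronze}, heating drives the aluminium into compression and the bronze into tension.
Equating the net (thermal + elastic) strains gives |α₁ − α₂|·ΔT = P·[1/(A₁E₁) + 1/(A₂E₂)].
|α₁ − α₂|·ΔT = 6×10⁻⁶ × 71 = 0.000426.
1/(A₁E₁) + 1/(A₂E₂) = 1/(950×101×10³) + 1/(550×70×10³) = 3.64×10⁻⁸ N⁻¹.
So P = 0.000426 / 3.64×10⁻⁸ = 11.7 kN.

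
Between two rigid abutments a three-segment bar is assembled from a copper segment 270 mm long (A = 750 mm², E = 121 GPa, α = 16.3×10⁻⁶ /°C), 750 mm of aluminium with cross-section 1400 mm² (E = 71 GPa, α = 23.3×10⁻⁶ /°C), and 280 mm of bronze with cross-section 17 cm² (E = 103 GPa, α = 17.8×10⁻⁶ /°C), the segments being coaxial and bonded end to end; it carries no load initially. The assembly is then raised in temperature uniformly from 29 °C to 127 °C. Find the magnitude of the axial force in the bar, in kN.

P ≈ 217 kN (compressive)

If the supports were absent, the total length change would be Σ αᵢΔT Lᵢ = 16.3×10⁻⁶×98×270 + 23.3×10⁻⁶×98×750 + 17.8×10⁻⁶×98×280 = 2.632 mm.
Since the ends are fixed, an axial force P builds up, equal in every segment, with P · Σ Lᵢ/(AᵢEᵢ) = δ_free.
The series flexibility is Σ Lᵢ/(AᵢEᵢ) = 270/(750×121×10³) + 750/(1400×71×10³) + 280/(1700×103×10³) = 1.212×10⁻⁵ mm/N.
Hence P = δ_free / Σ(L/AE) = 2.632/1.212×10⁻⁵ = 217.2 kN (compressive).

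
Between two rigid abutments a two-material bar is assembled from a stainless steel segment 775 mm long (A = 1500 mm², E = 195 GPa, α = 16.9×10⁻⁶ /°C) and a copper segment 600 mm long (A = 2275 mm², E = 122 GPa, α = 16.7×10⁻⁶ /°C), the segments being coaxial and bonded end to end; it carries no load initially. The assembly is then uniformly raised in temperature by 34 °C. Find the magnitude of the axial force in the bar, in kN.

P ≈ 163 kN (compressive)

With the walls removed the bar would change length by δ_free = Σ αᵢΔT Lᵢ = 16.9×10⁻⁶×34×775 + 16.7×10⁻⁶×34×600 = 0.786 mm.
Since the ends are fixed, an axial force P builds up, equal in every segment, with P · Σ Lᵢ/(AᵢEᵢ) = δ_free.
The series flexibility is Σ Lᵢ/(AᵢEᵢ) = 775/(1500×195×10³) + 600/(2275×122×10³) = 4.811×10⁻⁶ mm/N.
So P = 0.786 / 4.811×10⁻⁶ = 163.4 kN, compressive.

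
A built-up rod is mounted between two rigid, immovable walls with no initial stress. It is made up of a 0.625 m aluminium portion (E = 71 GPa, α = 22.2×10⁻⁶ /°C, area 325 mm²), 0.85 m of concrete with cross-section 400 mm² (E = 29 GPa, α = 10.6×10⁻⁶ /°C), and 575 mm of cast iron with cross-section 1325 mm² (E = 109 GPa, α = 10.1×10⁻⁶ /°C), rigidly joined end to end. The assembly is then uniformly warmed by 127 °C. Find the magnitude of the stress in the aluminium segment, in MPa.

σ ≈ 107 MPa (compressive)

With the walls removed the bar would change length by δ_free = Σ αᵢΔT Lᵢ = 22.2×10⁻⁶×127×625 + 10.6×10⁻⁶×127×850 + 10.1×10⁻⁶×127×575 = 3.644 mm.
The rigid supports impose zero overall length change; the single axial force P common to all segments must satisfy P Σ Lᵢ/(AᵢEᵢ) = δ_free.
Σ Lᵢ/(AᵢEᵢ) = 625/(325×71×10³) + 850/(400×29×10³) + 575/(1325×109×10³) = 0.0001043 mm/N.
Hence P = δ_free / Σ(L/AE) = 3.644/0.0001043 = 34.92 kN (compressive).
σ_{aluminium} = P / A = 34920 / 325 = 107.5 MPa.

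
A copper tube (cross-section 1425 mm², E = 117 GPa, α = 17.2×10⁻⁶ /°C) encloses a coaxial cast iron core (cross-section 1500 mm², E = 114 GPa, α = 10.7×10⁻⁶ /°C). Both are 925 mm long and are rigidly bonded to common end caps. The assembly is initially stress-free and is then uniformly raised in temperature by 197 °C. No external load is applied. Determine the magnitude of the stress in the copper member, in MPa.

Equilibrium of a rigid end plate with no external load gives equal and opposite internal forces ±P in the two members. Since α_{copper} > α_{cast iron}, heating drives the copper into compression and the cast iron into tension.
Equating the net (thermal + elastic) strains gives |α₁ − α₂|·ΔT = P·[1/(A₁E₁) + 1/(A₂E₂)].
|α₁ − α₂|·ΔT = 6.5×10⁻⁶ × 197 = 0.00128.
1/(A₁E₁) + 1/(A₂E₂) = 1/(1425×117×10³) + 1/(1500×114×10³) = 1.185×10⁻⁸ N⁻¹.
P = 0.00128 / 1.185×10⁻⁸ = 108100 N = 108.1 kN.
σ_{copper} = P/A₁ = 108100/1425 = 75.86 MPa, compressive.

σ ≈ 75.9 MPa (compressive)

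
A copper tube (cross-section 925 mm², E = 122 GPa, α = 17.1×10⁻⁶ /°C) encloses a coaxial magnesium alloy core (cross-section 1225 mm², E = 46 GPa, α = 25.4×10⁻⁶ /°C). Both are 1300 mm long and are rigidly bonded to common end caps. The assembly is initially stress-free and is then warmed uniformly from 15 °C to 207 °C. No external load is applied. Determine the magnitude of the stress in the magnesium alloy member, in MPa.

σ ≈ 48.9 MPa (compressive)

The magnesium alloy has the larger α, so on heating it would change length more than the copper if both were free. The rigid plates force a common final length, so the magnesium alloy is put into compression and the copper into tension, with equal and opposite forces P (no external load).
Setting the final lengths equal and cancelling L: (α₁ − α₂)ΔT = P/(A₁E₁) + P/(A₂E₂).
|α₁ − α₂|·ΔT = 8.3×10⁻⁶ × 192 = 0.001594.
1/(A₁E₁) + 1/(A₂E₂) = 1/(925×122×10³) + 1/(1225×46×10³) = 2.661×10⁻⁸ N⁻¹.
So P = 0.001594 / 2.661×10⁻⁸ = 59.89 kN.
σ_{magnesium alloy} = P/A₂ = 59890/1225 = 48.89 MPa, compressive.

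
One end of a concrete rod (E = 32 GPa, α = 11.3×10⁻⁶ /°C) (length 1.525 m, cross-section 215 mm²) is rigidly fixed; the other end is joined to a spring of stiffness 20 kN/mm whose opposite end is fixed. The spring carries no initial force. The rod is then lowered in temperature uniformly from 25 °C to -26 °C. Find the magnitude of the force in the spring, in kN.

If the spring were absent the rod would shorten by αΔT L = 11.3×10⁻⁶ × 51 × 1525 = 0.8789 mm.
With a force P in the spring, the elastic change of the rod is PL/(AE) and that of the spring is P/k; compatibility requires their sum to equal δ_free.
P [ L/(AE) + 1/k ] = δ_free → P [ 1525/(215×32×10³) + 1/(20×10³) ] = 0.8789.
P = 0.8789 / 0.0002717 = 3235 N.

P ≈ 3.24 kN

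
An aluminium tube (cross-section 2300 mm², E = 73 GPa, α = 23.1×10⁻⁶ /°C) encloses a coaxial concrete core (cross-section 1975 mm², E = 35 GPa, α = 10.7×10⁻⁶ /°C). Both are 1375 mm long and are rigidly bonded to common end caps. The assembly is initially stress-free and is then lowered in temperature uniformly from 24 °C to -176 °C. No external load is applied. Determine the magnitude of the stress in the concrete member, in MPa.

Both members must finish at the same length. With the larger α, the aluminium tends to over-contract; the plates restrain it, putting the aluminium in tension and the concrete in compression. With no external load the two internal forces are equal and opposite, magnitude P.
Equating the net (thermal + elastic) strains gives |α₁ − α₂|·ΔT = P·[1/(A₁E₁) + 1/(A₂E₂)].
|α₁ − α₂|·ΔT = 12.4×10⁻⁶ × 200 = 0.00248.
1/(A₁E₁) + 1/(A₂E₂) = 1/(2300×73×10³) + 1/(1975×35×10³) = 2.042×10⁻⁸ N⁻¹.
So P = 0.00248 / 2.042×10⁻⁸ = 121.4 kN.
σ_{concrete} = P/A₂ = 121400/1975 = 61.49 MPa, compressive.

σ ≈ 61.5 MPa (compressive)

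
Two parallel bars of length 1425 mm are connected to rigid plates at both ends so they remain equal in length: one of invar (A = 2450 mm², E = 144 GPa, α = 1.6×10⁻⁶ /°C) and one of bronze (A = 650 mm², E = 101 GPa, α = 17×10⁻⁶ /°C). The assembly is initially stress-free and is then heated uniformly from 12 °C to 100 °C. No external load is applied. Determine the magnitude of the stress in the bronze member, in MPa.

σ ≈ 115 MPa (compressive)

Both members must finish at the same length. With the larger α, the bronze tends to over-expand; the plates restrain it, putting the bronze in compression and the invar in tension. With no external load the two internal forces are equal and opposite, magnitude P.
Equating the net (thermal + elastic) strains gives |α₁ − α₂|·ΔT = P·[1/(A₁E₁) + 1/(A₂E₂)].
|α₁ − α₂|·ΔT = 15.4×10⁻⁶ × 88 = 0.001355.
1/(A₁E₁) + 1/(A₂E₂) = 1/(2450×144×10³) + 1/(650×101×10³) = 1.807×10⁻⁸ N⁻¹.
P = 0.001355 / 1.807×10⁻⁸ = 75010 N = 75.01 kN.
σ_{bronze} = P/A₂ = 75010/650 = 115.4 MPa, compressive.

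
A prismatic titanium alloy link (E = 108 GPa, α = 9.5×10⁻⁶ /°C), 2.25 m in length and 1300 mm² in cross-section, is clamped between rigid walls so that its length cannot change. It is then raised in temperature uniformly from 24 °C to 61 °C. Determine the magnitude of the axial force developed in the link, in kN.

P ≈ 49.4 kN (compressive)

Full restraint means ε = 0, so the stress is σ = EαΔT = 108×10³ × 9.5×10⁻⁶ × 37 = 37.96 MPa.
Then P = σA = 37.96 × 1300 mm² = 49.35 kN, compressive.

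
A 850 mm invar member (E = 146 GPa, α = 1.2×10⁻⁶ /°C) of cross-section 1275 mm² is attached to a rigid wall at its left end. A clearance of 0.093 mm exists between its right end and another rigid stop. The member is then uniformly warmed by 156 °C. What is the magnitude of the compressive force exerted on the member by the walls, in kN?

Free thermal elongation = αΔT L = 1.2×10⁻⁶ × 156 × 850 = 0.1591 mm.
After closing the 0.093 mm clearance, 0.1591 − 0.093 = 0.06612 mm of expansion remains to be suppressed by the wall.
So σ = E(δ_free − g)/L = 146×10³ × 0.06612/850 = 11.36 MPa.
P = σA = 11.36 × 1275 = 14.48 kN.

P ≈ 14.5 kN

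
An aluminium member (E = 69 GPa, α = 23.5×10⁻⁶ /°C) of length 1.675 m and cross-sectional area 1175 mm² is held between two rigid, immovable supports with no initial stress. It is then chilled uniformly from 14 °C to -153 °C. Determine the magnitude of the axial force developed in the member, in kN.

P ≈ 318 kN (tensile)

Full restraint means ε = 0, so the stress is σ = EαΔT = 69×10³ × 23.5×10⁻⁶ × 167 = 270.8 MPa.
Then P = σA = 270.8 × 1175 mm² = 318.2 kN, tensile.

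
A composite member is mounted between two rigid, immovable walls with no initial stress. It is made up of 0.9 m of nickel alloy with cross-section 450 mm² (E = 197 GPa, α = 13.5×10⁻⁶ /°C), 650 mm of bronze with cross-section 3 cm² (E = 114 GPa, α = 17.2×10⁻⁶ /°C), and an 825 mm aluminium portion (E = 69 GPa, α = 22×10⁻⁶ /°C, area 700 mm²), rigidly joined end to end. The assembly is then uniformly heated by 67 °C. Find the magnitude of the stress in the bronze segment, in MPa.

σ ≈ 200 MPa (compressive)

With the walls removed the bar would change length by δ_free = Σ αᵢΔT Lᵢ = 13.5×10⁻⁶×67×900 + 17.2×10⁻⁶×67×650 + 22×10⁻⁶×67×825 = 2.779 mm.
Since the ends are fixed, an axial force P builds up, equal in every segment, with P · Σ Lᵢ/(AᵢEᵢ) = δ_free.
The series flexibility is Σ Lᵢ/(AᵢEᵢ) = 900/(450×197×10³) + 650/(300×114×10³) + 825/(700×69×10³) = 4.624×10⁻⁵ mm/N.
Hence P = δ_free / Σ(L/AE) = 2.779/4.624×10⁻⁵ = 60.1 kN (compressive).
σ_{bronze} = P / A = 60100 / 300 = 200.3 MPa.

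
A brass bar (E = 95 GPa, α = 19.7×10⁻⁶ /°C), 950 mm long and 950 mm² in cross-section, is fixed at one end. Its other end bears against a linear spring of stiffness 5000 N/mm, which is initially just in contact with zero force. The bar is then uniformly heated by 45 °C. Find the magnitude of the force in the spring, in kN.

P ≈ 4 kN

Free thermal expansion: δ_free = αΔT L = 19.7×10⁻⁶ × 45 × 950 = 0.8422 mm.
With a force P in the spring, the elastic change of the bar is PL/(AE) and that of the spring is P/k; compatibility requires their sum to equal δ_free.
P [ L/(AE) + 1/k ] = δ_free → P [ 950/(950×95×10³) + 1/(5000) ] = 0.8422.
P = 0.8422 / 0.0002105 = 4000 N.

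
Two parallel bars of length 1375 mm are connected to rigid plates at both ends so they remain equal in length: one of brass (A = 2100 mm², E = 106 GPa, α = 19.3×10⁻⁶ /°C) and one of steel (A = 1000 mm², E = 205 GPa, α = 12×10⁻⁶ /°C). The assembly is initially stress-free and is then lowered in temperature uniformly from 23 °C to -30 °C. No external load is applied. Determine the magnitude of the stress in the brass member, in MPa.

σ ≈ 19.7 MPa (tensile)

Both members must finish at the same length. With the larger α, the brass tends to over-contract; the plates restrain it, putting the brass in tension and the steel in compression. With no external load the two internal forces are equal and opposite, magnitude P.
Compatibility of the two members (thermal + elastic change equal): (α₁ − α₂)ΔT = P·[1/(A₁E₁) + 1/(A₂E₂)].
|α₁ − α₂|·ΔT = 7.3×10⁻⁶ × 53 = 0.0003869.
1/(A₁E₁) + 1/(A₂E₂) = 1/(2100×106×10³) + 1/(1000×205×10³) = 9.37×10⁻⁹ N⁻¹.
So P = 0.0003869 / 9.37×10⁻⁹ = 41.29 kN.
σ_{brass} = P/A₁ = 41290/2100 = 19.66 MPa, tensile.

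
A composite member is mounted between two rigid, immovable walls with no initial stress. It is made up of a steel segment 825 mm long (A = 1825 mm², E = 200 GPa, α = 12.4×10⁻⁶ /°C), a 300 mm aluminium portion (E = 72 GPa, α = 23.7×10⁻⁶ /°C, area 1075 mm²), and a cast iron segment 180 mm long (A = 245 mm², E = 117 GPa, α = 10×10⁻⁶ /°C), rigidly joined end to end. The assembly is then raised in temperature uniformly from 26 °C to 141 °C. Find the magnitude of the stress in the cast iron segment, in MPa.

Free thermal expansion of the whole bar: Σ αᵢΔT Lᵢ = 12.4×10⁻⁶×115×825 + 23.7×10⁻⁶×115×300 + 10×10⁻⁶×115×180 = 2.201 mm.
Since the ends are fixed, an axial force P builds up, equal in every segment, with P · Σ Lᵢ/(AᵢEᵢ) = δ_free.
Σ Lᵢ/(AᵢEᵢ) = 825/(1825×200×10³) + 300/(1075×72×10³) + 180/(245×117×10³) = 1.242×10⁻⁵ mm/N.
So P = 2.201 / 1.242×10⁻⁵ = 177.3 kN, compressive.
σ_{cast iron} = P / A = 177300 / 245 = 723.6 MPa.

σ ≈ 724 MPa (compressive)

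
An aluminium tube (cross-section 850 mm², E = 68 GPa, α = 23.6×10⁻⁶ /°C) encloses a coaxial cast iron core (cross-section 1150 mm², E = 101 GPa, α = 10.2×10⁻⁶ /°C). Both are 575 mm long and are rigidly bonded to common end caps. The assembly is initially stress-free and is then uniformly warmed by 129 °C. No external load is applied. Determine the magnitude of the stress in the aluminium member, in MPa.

σ ≈ 78.5 MPa (compressive)

Both members must finish at the same length. With the larger α, the aluminium tends to over-expand; the plates restrain it, putting the aluminium in compression and the cast iron in tension. With no external load the two internal forces are equal and opposite, magnitude P.
Setting the final lengths equal and cancelling L: (α₁ − α₂)ΔT = P/(A₁E₁) + P/(A₂E₂).
|α₁ − α₂|·ΔT = 13.4×10⁻⁶ × 129 = 0.001729.
1/(A₁E₁) + 1/(A₂E₂) = 1/(850×68×10³) + 1/(1150×101×10³) = 2.591×10⁻⁸ N⁻¹.
So P = 0.001729 / 2.591×10⁻⁸ = 66.71 kN.
σ_{aluminium} = P/A₁ = 66710/850 = 78.49 MPa, compressive.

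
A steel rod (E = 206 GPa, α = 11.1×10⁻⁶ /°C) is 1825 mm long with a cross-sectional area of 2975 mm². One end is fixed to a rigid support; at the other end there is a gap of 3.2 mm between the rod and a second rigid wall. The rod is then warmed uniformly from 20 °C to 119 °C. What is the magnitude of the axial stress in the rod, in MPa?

Free thermal elongation = αΔT L = 11.1×10⁻⁶ × 99 × 1825 = 2.005 mm.
This is smaller than the 3.2 mm clearance, so the rod expands freely without reaching the stop — the stress is zero.

σ ≈ 0 MPa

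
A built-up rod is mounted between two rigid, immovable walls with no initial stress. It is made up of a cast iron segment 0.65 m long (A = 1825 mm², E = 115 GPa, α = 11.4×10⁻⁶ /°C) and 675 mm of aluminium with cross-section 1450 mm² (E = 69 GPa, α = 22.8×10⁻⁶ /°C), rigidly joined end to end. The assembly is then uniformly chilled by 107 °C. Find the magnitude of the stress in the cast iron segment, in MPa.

σ ≈ 136 MPa (tensile)

If the supports were absent, the total length change would be Σ αᵢΔT Lᵢ = 11.4×10⁻⁶×107×650 + 22.8×10⁻⁶×107×675 = 2.44 mm.
Since the ends are fixed, an axial force P builds up, equal in every segment, with P · Σ Lᵢ/(AᵢEᵢ) = δ_free.
The series flexibility is Σ Lᵢ/(AᵢEᵢ) = 650/(1825×115×10³) + 675/(1450×69×10³) = 9.844×10⁻⁶ mm/N.
So P = 2.44 / 9.844×10⁻⁶ = 247.8 kN, tensile.
σ_{cast iron} = P / A = 247800 / 1825 = 135.8 MPa.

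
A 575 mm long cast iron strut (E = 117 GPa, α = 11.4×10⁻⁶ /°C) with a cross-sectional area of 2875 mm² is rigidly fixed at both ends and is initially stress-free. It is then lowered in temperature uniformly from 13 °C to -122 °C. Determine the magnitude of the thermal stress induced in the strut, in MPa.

The supports are rigid, so the total axial strain is zero. The restrained thermal strain is ε = αΔT = 11.4×10⁻⁶ × 135 = 1539×10⁻⁶.
Hence σ = E·αΔT = 117×10³ × 1539×10⁻⁶ = 180.1 MPa, tensile.

σ ≈ 180 MPa (tensile)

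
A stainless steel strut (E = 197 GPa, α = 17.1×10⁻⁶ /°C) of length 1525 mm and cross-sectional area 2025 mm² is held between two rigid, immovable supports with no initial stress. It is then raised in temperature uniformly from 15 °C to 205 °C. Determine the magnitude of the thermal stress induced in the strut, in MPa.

σ ≈ 640 MPa (compressive)

Because both ends are immovable the net strain is zero, and the suppressed thermal strain is αΔT = 17.1×10⁻⁶ × 190 = 3249×10⁻⁶.
Hence σ = E·αΔT = 197×10³ × 3249×10⁻⁶ = 640.1 MPa, compressive.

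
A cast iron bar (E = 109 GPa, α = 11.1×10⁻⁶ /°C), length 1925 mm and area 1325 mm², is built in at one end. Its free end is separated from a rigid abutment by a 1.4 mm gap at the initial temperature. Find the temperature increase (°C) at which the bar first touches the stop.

Contact occurs when the free expansion equals the gap: αΔT L = 1.4 mm.
So ΔT = g/(αL) = 1.4/(11.1×10⁻⁶ × 1925) = 65.52 °C.

ΔT ≈ 65.5 °C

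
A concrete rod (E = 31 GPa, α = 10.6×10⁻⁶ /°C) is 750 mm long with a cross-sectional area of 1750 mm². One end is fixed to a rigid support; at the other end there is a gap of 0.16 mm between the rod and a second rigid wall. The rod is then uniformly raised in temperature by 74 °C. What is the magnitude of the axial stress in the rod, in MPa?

σ ≈ 17.7 MPa (compressive)

Free thermal elongation = αΔT L = 10.6×10⁻⁶ × 74 × 750 = 0.5883 mm.
After closing the 0.16 mm clearance, 0.5883 − 0.16 = 0.4283 mm of expansion remains to be suppressed by the wall.
That suppressed elongation corresponds to σ = E·Δ/L = 31×10³ × 0.4283/750 = 17.7 MPa.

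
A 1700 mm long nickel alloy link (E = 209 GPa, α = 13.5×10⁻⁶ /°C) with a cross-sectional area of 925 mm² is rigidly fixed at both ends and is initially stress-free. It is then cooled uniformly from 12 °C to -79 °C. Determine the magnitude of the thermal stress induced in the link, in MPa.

σ ≈ 257 MPa (tensile)

Because both ends are immovable the net strain is zero, and the suppressed thermal strain is αΔT = 13.5×10⁻⁶ × 91 = 1228.5×10⁻⁶.
Hence σ = E·αΔT = 209×10³ × 1228.5×10⁻⁶ = 256.8 MPa, tensile.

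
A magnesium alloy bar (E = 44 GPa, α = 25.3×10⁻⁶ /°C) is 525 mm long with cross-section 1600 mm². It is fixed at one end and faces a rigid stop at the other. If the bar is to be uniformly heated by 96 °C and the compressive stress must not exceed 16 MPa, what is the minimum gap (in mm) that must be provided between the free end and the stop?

Free expansion if unrestrained: δ_free = αΔT L = 25.3×10⁻⁶ × 96 × 525 = 1.275 mm.
At the allowable stress the elastic shortening the wall may impose is σL/E = 16 × 525 / (44×10³) = 0.1909 mm.
So the gap has to take up the difference, g_min = δ_free − σL/E = 1.275 − 0.1909 = 1.084 mm.

g ≈ 1.08 mm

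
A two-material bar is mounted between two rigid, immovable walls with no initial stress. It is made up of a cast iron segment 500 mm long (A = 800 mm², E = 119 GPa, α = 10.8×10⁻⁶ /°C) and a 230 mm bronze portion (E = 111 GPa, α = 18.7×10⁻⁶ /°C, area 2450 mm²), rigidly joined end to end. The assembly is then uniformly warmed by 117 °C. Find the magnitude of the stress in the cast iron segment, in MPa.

Free thermal expansion of the whole bar: Σ αᵢΔT Lᵢ = 10.8×10⁻⁶×117×500 + 18.7×10⁻⁶×117×230 = 1.135 mm.
Since the ends are fixed, an axial force P builds up, equal in every segment, with P · Σ Lᵢ/(AᵢEᵢ) = δ_free.
The series flexibility is Σ Lᵢ/(AᵢEᵢ) = 500/(800×119×10³) + 230/(2450×111×10³) = 6.098×10⁻⁶ mm/N.
P = 1.135 / 6.098×10⁻⁶ = 186100 N = 186.1 kN, compressive.
σ_{cast iron} = P / A = 186100 / 800 = 232.7 MPa.

σ ≈ 233 MPa (compressive)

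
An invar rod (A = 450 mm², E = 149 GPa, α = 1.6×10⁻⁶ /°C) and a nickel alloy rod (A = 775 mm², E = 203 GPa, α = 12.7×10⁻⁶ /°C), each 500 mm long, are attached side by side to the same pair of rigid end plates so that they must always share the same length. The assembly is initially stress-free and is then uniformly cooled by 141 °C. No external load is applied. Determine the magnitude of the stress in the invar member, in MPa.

σ ≈ 164 MPa (compressive)

Both members must finish at the same length. With the larger α, the nickel alloy tends to over-contract; the plates restrain it, putting the nickel alloy in tension and the invar in compression. With no external load the two internal forces are equal and opposite, magnitude P.
Compatibility of the two members (thermal + elastic change equal): (α₁ − α₂)ΔT = P·[1/(A₁E₁) + 1/(A₂E₂)].
|α₁ − α₂|·ΔT = 11.1×10⁻⁶ × 141 = 0.001565.
1/(A₁E₁) + 1/(A₂E₂) = 1/(450×149×10³) + 1/(775×203×10³) = 2.127×10⁻⁸ N⁻¹.
So P = 0.001565 / 2.127×10⁻⁸ = 73.58 kN.
σ_{invar} = P/A₁ = 73580/450 = 163.5 MPa, compressive.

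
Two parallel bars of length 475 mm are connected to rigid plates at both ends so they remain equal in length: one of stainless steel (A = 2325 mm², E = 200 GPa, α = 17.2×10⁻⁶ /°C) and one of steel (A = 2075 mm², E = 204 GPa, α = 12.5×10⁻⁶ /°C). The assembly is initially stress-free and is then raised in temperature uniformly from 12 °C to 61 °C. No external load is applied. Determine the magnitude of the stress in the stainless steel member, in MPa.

Equilibrium of a rigid end plate with no external load gives equal and opposite internal forces ±P in the two members. Since α_{stainless steel} > α_{steel}, heating drives the stainless steel into compression and the steel into tension.
Compatibility of the two members (thermal + elastic change equal): (α₁ − α₂)ΔT = P·[1/(A₁E₁) + 1/(A₂E₂)].
|α₁ − α₂|·ΔT = 4.7×10⁻⁶ × 49 = 0.0002303.
1/(A₁E₁) + 1/(A₂E₂) = 1/(2325×200×10³) + 1/(2075×204×10³) = 4.513×10⁻⁹ N⁻¹.
P = 0.0002303 / 4.513×10⁻⁹ = 51030 N = 51.03 kN.
σ_{stainless steel} = P/A₁ = 51030/2325 = 21.95 MPa, compressive.

σ ≈ 21.9 MPa (compressive)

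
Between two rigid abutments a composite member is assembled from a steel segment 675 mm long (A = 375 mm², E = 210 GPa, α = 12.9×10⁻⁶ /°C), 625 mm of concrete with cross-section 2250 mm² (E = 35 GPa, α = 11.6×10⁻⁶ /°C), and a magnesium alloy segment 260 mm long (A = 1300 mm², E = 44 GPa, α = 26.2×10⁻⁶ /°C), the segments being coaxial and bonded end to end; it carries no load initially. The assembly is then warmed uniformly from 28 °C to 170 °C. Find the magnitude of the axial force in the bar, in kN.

Free thermal expansion of the whole bar: Σ αᵢΔT Lᵢ = 12.9×10⁻⁶×142×675 + 11.6×10⁻⁶×142×625 + 26.2×10⁻⁶×142×260 = 3.233 mm.
Since the ends are fixed, an axial force P builds up, equal in every segment, with P · Σ Lᵢ/(AᵢEᵢ) = δ_free.
Σ Lᵢ/(AᵢEᵢ) = 675/(375×210×10³) + 625/(2250×35×10³) + 260/(1300×44×10³) = 2.105×10⁻⁵ mm/N.
P = 3.233 / 2.105×10⁻⁵ = 153600 N = 153.6 kN, compressive.

P ≈ 154 kN (compressive)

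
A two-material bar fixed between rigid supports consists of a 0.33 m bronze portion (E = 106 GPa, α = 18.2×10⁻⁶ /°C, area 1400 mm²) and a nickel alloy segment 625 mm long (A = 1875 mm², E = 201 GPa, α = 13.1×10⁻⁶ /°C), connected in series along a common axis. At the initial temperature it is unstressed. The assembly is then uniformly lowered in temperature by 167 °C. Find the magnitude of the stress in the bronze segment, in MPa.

σ ≈ 436 MPa (tensile)

Free thermal contraction of the whole bar: Σ αᵢΔT Lᵢ = 18.2×10⁻⁶×167×330 + 13.1×10⁻⁶×167×625 = 2.37 mm.
Since the ends are fixed, an axial force P builds up, equal in every segment, with P · Σ Lᵢ/(AᵢEᵢ) = δ_free.
The series flexibility is Σ Lᵢ/(AᵢEᵢ) = 330/(1400×106×10³) + 625/(1875×201×10³) = 3.882×10⁻⁶ mm/N.
Hence P = δ_free / Σ(L/AE) = 2.37/3.882×10⁻⁶ = 610.6 kN (tensile).
σ_{bronze} = P / A = 610600 / 1400 = 436.1 MPa.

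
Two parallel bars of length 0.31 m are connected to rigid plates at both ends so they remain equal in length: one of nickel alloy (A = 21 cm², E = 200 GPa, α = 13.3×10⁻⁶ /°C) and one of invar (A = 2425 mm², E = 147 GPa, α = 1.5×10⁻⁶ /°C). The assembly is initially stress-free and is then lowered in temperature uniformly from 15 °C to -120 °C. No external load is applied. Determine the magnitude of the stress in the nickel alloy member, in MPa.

The nickel alloy has the larger α, so on cooling it would change length more than the invar if both were free. The rigid plates force a common final length, so the nickel alloy is put into tension and the invar into compression, with equal and opposite forces P (no external load).
Setting the final lengths equal and cancelling L: (α₁ − α₂)ΔT = P/(A₁E₁) + P/(A₂E₂).
|α₁ − α₂|·ΔT = 11.8×10⁻⁶ × 135 = 0.001593.
1/(A₁E₁) + 1/(A₂E₂) = 1/(2100×200×10³) + 1/(2425×147×10³) = 5.186×10⁻⁹ N⁻¹.
P = 0.001593 / 5.186×10⁻⁹ = 307200 N = 307.2 kN.
σ_{nickel alloy} = P/A₁ = 307200/2100 = 146.3 MPa, tensile.

σ ≈ 146 MPa (tensile)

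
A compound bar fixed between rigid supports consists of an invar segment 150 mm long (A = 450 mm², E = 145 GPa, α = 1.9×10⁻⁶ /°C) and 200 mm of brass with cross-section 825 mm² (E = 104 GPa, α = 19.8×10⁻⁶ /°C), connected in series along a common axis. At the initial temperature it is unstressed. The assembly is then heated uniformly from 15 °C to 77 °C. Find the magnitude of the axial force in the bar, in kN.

P ≈ 56.8 kN (compressive)

Free thermal expansion of the whole bar: Σ αᵢΔT Lᵢ = 1.9×10⁻⁶×62×150 + 19.8×10⁻⁶×62×200 = 0.2632 mm.
Since the ends are fixed, an axial force P builds up, equal in every segment, with P · Σ Lᵢ/(AᵢEᵢ) = δ_free.
Σ Lᵢ/(AᵢEᵢ) = 150/(450×145×10³) + 200/(825×104×10³) = 4.63×10⁻⁶ mm/N.
P = 0.2632 / 4.63×10⁻⁶ = 56850 N = 56.85 kN, compressive.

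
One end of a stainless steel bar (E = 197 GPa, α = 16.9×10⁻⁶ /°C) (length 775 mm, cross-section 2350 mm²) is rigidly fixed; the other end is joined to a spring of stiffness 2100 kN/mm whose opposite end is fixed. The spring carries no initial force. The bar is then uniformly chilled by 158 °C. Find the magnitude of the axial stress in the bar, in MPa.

The unrestrained thermal change is αΔT L = 16.9×10⁻⁶ × 158 × 775 = 2.069 mm.
Let P be the tensile force in the spring. The bar extends elastically by PL/(AE) and the spring stretches by P/k; together these equal δ_free.
So P = δ_free / [L/(AE) + 1/k] = 2.069 / [ 775/(2350×197×10³) + 1/(2100×10³) ].
P = 2.069 / 2.15×10⁻⁶ = 962400 N.
σ = P/A = 962400/2350 = 409.5 MPa.

σ ≈ 410 MPa (tensile)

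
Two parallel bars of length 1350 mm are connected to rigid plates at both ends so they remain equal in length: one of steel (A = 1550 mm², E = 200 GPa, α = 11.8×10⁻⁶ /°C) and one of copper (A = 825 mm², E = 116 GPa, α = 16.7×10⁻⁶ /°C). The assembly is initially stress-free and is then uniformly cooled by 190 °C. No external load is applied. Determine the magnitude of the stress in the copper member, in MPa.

The copper has the larger α, so on cooling it would change length more than the steel if both were free. The rigid plates force a common final length, so the copper is put into tension and the steel into compression, with equal and opposite forces P (no external load).
Equating the net (thermal + elastic) strains gives |α₁ − α₂|·ΔT = P·[1/(A₁E₁) + 1/(A₂E₂)].
|α₁ − α₂|·ΔT = 4.9×10⁻⁶ × 190 = 0.000931.
1/(A₁E₁) + 1/(A₂E₂) = 1/(1550×200×10³) + 1/(825×116×10³) = 1.368×10⁻⁸ N⁻¹.
So P = 0.000931 / 1.368×10⁻⁸ = 68.08 kN.
σ_{copper} = P/A₂ = 68080/825 = 82.52 MPa, tensile.

σ ≈ 82.5 MPa (tensile)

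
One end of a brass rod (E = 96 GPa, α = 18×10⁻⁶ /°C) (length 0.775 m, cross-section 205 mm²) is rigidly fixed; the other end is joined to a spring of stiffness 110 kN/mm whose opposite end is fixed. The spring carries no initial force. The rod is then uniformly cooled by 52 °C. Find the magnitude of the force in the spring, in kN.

Free thermal contraction: δ_free = αΔT L = 18×10⁻⁶ × 52 × 775 = 0.7254 mm.
With a force P in the spring, the elastic change of the rod is PL/(AE) and that of the spring is P/k; compatibility requires their sum to equal δ_free.
So P = δ_free / [L/(AE) + 1/k] = 0.7254 / [ 775/(205×96×10³) + 1/(110×10³) ].
P = 0.7254 / 4.847×10⁻⁵ = 14970 N.

P ≈ 15 kN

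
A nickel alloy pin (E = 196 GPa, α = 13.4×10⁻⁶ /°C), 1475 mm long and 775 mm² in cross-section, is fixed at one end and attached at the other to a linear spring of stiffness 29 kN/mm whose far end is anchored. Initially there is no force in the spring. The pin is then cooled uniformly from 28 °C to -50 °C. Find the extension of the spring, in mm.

Free thermal contraction: δ_free = αΔT L = 13.4×10⁻⁶ × 78 × 1475 = 1.542 mm.
With a force P in the spring, the elastic change of the pin is PL/(AE) and that of the spring is P/k; compatibility requires their sum to equal δ_free.
So P = δ_free / [L/(AE) + 1/k] = 1.542 / [ 1475/(775×196×10³) + 1/(29×10³) ].
P = 1.542 / 4.419×10⁻⁵ = 34880 N.
Spring extension = P/k = 34880/(29×10³) = 1.203 mm.

δ ≈ 1.2 mm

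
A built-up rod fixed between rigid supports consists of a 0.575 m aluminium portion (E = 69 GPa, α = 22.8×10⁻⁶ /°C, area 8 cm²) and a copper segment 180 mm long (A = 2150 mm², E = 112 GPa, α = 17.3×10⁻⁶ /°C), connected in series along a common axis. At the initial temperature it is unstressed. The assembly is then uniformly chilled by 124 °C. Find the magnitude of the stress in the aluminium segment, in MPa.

Free thermal contraction of the whole bar: Σ αᵢΔT Lᵢ = 22.8×10⁻⁶×124×575 + 17.3×10⁻⁶×124×180 = 2.012 mm.
Since the ends are fixed, an axial force P builds up, equal in every segment, with P · Σ Lᵢ/(AᵢEᵢ) = δ_free.
The series flexibility is Σ Lᵢ/(AᵢEᵢ) = 575/(800×69×10³) + 180/(2150×112×10³) = 1.116×10⁻⁵ mm/N.
P = 2.012 / 1.116×10⁻⁵ = 180200 N = 180.2 kN, tensile.
σ_{aluminium} = P / A = 180200 / 800 = 225.2 MPa.

σ ≈ 225 MPa (tensile)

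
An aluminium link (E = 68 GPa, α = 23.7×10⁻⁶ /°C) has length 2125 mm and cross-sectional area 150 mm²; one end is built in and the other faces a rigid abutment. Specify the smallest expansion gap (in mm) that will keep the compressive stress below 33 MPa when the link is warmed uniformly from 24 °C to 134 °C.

With no wall the link would lengthen by αΔT L = 23.7×10⁻⁶ × 110 × 2125 = 5.54 mm.
At the allowable stress the elastic shortening the wall may impose is σL/E = 33 × 2125 / (68×10³) = 1.031 mm.
So the gap has to take up the difference, g_min = δ_free − σL/E = 5.54 − 1.031 = 4.509 mm.

g ≈ 4.51 mm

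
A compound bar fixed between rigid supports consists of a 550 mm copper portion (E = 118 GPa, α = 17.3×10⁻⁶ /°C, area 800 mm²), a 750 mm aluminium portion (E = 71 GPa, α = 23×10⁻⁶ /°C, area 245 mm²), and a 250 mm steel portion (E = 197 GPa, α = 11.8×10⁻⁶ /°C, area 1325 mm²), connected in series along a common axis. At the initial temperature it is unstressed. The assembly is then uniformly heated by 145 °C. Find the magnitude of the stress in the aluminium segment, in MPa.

With the walls removed the bar would change length by δ_free = Σ αᵢΔT Lᵢ = 17.3×10⁻⁶×145×550 + 23×10⁻⁶×145×750 + 11.8×10⁻⁶×145×250 = 4.309 mm.
The rigid supports impose zero overall length change; the single axial force P common to all segments must satisfy P Σ Lᵢ/(AᵢEᵢ) = δ_free.
Σ Lᵢ/(AᵢEᵢ) = 550/(800×118×10³) + 750/(245×71×10³) + 250/(1325×197×10³) = 4.99×10⁻⁵ mm/N.
So P = 4.309 / 4.99×10⁻⁵ = 86.35 kN, compressive.
σ_{aluminium} = P / A = 86350 / 245 = 352.4 MPa.

σ ≈ 352 MPa (compressive)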